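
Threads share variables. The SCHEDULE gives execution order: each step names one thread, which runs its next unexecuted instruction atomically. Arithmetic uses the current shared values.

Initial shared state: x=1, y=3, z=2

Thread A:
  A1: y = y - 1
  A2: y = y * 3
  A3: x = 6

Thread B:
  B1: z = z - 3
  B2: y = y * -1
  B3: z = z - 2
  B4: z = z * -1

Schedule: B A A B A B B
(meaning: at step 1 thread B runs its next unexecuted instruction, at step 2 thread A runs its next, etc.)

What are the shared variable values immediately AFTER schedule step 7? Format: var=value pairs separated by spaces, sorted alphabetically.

Answer: x=6 y=-6 z=3

Derivation:
Step 1: thread B executes B1 (z = z - 3). Shared: x=1 y=3 z=-1. PCs: A@0 B@1
Step 2: thread A executes A1 (y = y - 1). Shared: x=1 y=2 z=-1. PCs: A@1 B@1
Step 3: thread A executes A2 (y = y * 3). Shared: x=1 y=6 z=-1. PCs: A@2 B@1
Step 4: thread B executes B2 (y = y * -1). Shared: x=1 y=-6 z=-1. PCs: A@2 B@2
Step 5: thread A executes A3 (x = 6). Shared: x=6 y=-6 z=-1. PCs: A@3 B@2
Step 6: thread B executes B3 (z = z - 2). Shared: x=6 y=-6 z=-3. PCs: A@3 B@3
Step 7: thread B executes B4 (z = z * -1). Shared: x=6 y=-6 z=3. PCs: A@3 B@4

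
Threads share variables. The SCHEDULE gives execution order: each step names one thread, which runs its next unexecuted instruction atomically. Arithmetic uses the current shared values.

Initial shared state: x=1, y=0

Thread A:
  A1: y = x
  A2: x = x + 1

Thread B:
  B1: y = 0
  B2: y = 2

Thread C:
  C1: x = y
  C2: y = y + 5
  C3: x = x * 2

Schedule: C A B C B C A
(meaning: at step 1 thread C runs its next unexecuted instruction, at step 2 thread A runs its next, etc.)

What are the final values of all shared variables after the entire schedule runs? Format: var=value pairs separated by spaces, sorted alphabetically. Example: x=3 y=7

Answer: x=1 y=2

Derivation:
Step 1: thread C executes C1 (x = y). Shared: x=0 y=0. PCs: A@0 B@0 C@1
Step 2: thread A executes A1 (y = x). Shared: x=0 y=0. PCs: A@1 B@0 C@1
Step 3: thread B executes B1 (y = 0). Shared: x=0 y=0. PCs: A@1 B@1 C@1
Step 4: thread C executes C2 (y = y + 5). Shared: x=0 y=5. PCs: A@1 B@1 C@2
Step 5: thread B executes B2 (y = 2). Shared: x=0 y=2. PCs: A@1 B@2 C@2
Step 6: thread C executes C3 (x = x * 2). Shared: x=0 y=2. PCs: A@1 B@2 C@3
Step 7: thread A executes A2 (x = x + 1). Shared: x=1 y=2. PCs: A@2 B@2 C@3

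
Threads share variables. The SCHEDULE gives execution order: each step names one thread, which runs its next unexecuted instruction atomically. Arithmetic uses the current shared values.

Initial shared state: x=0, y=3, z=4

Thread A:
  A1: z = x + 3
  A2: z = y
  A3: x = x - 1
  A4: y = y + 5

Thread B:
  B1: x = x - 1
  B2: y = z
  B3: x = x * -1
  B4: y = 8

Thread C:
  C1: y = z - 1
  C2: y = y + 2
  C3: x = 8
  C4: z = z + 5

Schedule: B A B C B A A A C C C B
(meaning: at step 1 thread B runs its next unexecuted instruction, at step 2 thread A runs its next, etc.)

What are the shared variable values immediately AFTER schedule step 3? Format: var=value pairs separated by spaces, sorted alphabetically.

Step 1: thread B executes B1 (x = x - 1). Shared: x=-1 y=3 z=4. PCs: A@0 B@1 C@0
Step 2: thread A executes A1 (z = x + 3). Shared: x=-1 y=3 z=2. PCs: A@1 B@1 C@0
Step 3: thread B executes B2 (y = z). Shared: x=-1 y=2 z=2. PCs: A@1 B@2 C@0

Answer: x=-1 y=2 z=2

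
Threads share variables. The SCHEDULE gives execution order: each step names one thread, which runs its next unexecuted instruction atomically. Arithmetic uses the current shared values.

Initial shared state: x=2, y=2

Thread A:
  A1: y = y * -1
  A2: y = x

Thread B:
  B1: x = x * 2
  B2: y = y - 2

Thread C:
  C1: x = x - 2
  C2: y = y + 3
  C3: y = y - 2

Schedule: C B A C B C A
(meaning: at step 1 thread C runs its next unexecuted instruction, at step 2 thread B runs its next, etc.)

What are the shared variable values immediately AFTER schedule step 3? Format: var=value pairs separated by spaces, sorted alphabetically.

Step 1: thread C executes C1 (x = x - 2). Shared: x=0 y=2. PCs: A@0 B@0 C@1
Step 2: thread B executes B1 (x = x * 2). Shared: x=0 y=2. PCs: A@0 B@1 C@1
Step 3: thread A executes A1 (y = y * -1). Shared: x=0 y=-2. PCs: A@1 B@1 C@1

Answer: x=0 y=-2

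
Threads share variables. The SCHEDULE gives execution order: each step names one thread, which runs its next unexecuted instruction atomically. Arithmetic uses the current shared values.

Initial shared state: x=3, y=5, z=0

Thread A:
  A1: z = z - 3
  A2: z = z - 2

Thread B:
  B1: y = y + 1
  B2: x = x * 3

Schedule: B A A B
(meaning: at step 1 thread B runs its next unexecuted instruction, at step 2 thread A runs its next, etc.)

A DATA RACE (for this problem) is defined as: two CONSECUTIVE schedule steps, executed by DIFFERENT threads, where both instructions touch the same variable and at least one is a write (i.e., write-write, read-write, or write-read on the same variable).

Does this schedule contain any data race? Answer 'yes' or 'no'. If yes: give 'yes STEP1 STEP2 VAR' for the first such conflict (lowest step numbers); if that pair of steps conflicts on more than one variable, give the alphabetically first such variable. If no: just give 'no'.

Answer: no

Derivation:
Steps 1,2: B(r=y,w=y) vs A(r=z,w=z). No conflict.
Steps 2,3: same thread (A). No race.
Steps 3,4: A(r=z,w=z) vs B(r=x,w=x). No conflict.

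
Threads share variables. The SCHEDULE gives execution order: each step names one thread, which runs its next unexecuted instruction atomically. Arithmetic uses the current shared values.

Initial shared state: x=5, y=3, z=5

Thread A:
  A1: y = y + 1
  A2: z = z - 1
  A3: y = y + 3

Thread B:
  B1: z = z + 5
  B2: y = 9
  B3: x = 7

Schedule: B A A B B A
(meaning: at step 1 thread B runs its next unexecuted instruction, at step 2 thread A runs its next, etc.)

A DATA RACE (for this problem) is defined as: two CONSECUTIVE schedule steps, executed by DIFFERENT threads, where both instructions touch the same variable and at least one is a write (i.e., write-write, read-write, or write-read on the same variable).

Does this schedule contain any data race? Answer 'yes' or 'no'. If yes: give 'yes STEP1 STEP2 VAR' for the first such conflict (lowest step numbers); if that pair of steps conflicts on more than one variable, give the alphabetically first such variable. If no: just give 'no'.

Answer: no

Derivation:
Steps 1,2: B(r=z,w=z) vs A(r=y,w=y). No conflict.
Steps 2,3: same thread (A). No race.
Steps 3,4: A(r=z,w=z) vs B(r=-,w=y). No conflict.
Steps 4,5: same thread (B). No race.
Steps 5,6: B(r=-,w=x) vs A(r=y,w=y). No conflict.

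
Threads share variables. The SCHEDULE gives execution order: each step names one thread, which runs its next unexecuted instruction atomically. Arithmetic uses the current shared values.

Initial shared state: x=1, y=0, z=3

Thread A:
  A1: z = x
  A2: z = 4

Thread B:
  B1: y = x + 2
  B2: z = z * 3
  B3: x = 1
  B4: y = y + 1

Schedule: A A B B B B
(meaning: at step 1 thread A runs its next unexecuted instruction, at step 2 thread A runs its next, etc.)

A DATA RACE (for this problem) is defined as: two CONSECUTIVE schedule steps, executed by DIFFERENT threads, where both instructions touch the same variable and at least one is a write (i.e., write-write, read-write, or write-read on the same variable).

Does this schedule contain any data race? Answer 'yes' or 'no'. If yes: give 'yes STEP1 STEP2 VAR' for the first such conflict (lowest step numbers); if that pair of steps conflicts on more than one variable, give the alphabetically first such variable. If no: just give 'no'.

Answer: no

Derivation:
Steps 1,2: same thread (A). No race.
Steps 2,3: A(r=-,w=z) vs B(r=x,w=y). No conflict.
Steps 3,4: same thread (B). No race.
Steps 4,5: same thread (B). No race.
Steps 5,6: same thread (B). No race.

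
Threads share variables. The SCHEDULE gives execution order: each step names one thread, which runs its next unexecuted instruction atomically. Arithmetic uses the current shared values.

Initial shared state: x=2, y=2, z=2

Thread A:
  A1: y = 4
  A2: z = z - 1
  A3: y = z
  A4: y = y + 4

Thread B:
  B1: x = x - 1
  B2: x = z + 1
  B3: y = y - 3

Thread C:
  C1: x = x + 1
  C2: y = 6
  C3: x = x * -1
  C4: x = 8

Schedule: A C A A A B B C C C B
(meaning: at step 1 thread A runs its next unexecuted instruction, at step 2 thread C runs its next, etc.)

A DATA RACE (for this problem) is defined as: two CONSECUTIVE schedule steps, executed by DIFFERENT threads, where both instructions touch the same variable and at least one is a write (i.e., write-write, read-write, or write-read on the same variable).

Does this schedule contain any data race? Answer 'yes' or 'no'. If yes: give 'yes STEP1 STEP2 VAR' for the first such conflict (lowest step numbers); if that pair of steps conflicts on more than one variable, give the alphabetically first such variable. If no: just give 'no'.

Steps 1,2: A(r=-,w=y) vs C(r=x,w=x). No conflict.
Steps 2,3: C(r=x,w=x) vs A(r=z,w=z). No conflict.
Steps 3,4: same thread (A). No race.
Steps 4,5: same thread (A). No race.
Steps 5,6: A(r=y,w=y) vs B(r=x,w=x). No conflict.
Steps 6,7: same thread (B). No race.
Steps 7,8: B(r=z,w=x) vs C(r=-,w=y). No conflict.
Steps 8,9: same thread (C). No race.
Steps 9,10: same thread (C). No race.
Steps 10,11: C(r=-,w=x) vs B(r=y,w=y). No conflict.

Answer: no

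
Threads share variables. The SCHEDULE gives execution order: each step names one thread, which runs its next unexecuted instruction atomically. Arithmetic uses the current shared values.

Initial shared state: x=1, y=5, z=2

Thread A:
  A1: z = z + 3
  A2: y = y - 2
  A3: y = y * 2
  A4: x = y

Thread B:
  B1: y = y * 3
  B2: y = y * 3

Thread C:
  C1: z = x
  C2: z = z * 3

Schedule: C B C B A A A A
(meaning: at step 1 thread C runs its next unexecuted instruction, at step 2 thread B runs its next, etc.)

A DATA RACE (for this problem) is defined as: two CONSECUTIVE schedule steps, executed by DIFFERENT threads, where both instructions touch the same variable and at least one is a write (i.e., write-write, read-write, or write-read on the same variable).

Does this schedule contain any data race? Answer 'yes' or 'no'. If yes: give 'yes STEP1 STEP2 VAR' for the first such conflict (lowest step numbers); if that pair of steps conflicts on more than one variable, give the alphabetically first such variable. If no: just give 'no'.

Answer: no

Derivation:
Steps 1,2: C(r=x,w=z) vs B(r=y,w=y). No conflict.
Steps 2,3: B(r=y,w=y) vs C(r=z,w=z). No conflict.
Steps 3,4: C(r=z,w=z) vs B(r=y,w=y). No conflict.
Steps 4,5: B(r=y,w=y) vs A(r=z,w=z). No conflict.
Steps 5,6: same thread (A). No race.
Steps 6,7: same thread (A). No race.
Steps 7,8: same thread (A). No race.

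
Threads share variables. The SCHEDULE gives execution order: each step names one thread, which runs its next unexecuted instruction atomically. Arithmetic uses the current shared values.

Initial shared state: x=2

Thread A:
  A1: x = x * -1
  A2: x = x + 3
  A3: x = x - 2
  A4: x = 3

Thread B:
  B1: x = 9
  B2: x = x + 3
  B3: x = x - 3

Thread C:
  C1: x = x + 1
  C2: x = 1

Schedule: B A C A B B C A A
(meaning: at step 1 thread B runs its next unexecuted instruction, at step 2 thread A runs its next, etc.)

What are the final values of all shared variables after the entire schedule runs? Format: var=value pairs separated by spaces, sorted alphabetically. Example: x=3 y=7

Answer: x=3

Derivation:
Step 1: thread B executes B1 (x = 9). Shared: x=9. PCs: A@0 B@1 C@0
Step 2: thread A executes A1 (x = x * -1). Shared: x=-9. PCs: A@1 B@1 C@0
Step 3: thread C executes C1 (x = x + 1). Shared: x=-8. PCs: A@1 B@1 C@1
Step 4: thread A executes A2 (x = x + 3). Shared: x=-5. PCs: A@2 B@1 C@1
Step 5: thread B executes B2 (x = x + 3). Shared: x=-2. PCs: A@2 B@2 C@1
Step 6: thread B executes B3 (x = x - 3). Shared: x=-5. PCs: A@2 B@3 C@1
Step 7: thread C executes C2 (x = 1). Shared: x=1. PCs: A@2 B@3 C@2
Step 8: thread A executes A3 (x = x - 2). Shared: x=-1. PCs: A@3 B@3 C@2
Step 9: thread A executes A4 (x = 3). Shared: x=3. PCs: A@4 B@3 C@2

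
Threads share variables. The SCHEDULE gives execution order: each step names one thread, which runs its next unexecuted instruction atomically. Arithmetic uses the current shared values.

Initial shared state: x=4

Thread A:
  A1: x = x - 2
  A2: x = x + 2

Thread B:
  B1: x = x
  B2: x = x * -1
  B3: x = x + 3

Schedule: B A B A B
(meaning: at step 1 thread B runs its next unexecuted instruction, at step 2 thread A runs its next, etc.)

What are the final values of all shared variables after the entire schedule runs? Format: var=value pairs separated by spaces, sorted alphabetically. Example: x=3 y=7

Answer: x=3

Derivation:
Step 1: thread B executes B1 (x = x). Shared: x=4. PCs: A@0 B@1
Step 2: thread A executes A1 (x = x - 2). Shared: x=2. PCs: A@1 B@1
Step 3: thread B executes B2 (x = x * -1). Shared: x=-2. PCs: A@1 B@2
Step 4: thread A executes A2 (x = x + 2). Shared: x=0. PCs: A@2 B@2
Step 5: thread B executes B3 (x = x + 3). Shared: x=3. PCs: A@2 B@3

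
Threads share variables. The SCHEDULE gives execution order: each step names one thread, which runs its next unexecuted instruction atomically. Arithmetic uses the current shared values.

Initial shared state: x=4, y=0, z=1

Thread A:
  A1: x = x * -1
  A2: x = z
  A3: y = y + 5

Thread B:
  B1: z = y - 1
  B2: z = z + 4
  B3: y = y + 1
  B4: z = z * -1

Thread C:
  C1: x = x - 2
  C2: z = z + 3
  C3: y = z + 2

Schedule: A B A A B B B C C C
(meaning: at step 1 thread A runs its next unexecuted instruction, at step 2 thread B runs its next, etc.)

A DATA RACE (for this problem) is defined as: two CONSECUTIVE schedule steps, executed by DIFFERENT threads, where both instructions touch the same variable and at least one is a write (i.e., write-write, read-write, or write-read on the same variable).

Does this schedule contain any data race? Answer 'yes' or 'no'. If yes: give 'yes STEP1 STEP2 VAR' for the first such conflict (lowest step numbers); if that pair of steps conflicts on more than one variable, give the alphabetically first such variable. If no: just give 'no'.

Steps 1,2: A(r=x,w=x) vs B(r=y,w=z). No conflict.
Steps 2,3: B(z = y - 1) vs A(x = z). RACE on z (W-R).
Steps 3,4: same thread (A). No race.
Steps 4,5: A(r=y,w=y) vs B(r=z,w=z). No conflict.
Steps 5,6: same thread (B). No race.
Steps 6,7: same thread (B). No race.
Steps 7,8: B(r=z,w=z) vs C(r=x,w=x). No conflict.
Steps 8,9: same thread (C). No race.
Steps 9,10: same thread (C). No race.
First conflict at steps 2,3.

Answer: yes 2 3 z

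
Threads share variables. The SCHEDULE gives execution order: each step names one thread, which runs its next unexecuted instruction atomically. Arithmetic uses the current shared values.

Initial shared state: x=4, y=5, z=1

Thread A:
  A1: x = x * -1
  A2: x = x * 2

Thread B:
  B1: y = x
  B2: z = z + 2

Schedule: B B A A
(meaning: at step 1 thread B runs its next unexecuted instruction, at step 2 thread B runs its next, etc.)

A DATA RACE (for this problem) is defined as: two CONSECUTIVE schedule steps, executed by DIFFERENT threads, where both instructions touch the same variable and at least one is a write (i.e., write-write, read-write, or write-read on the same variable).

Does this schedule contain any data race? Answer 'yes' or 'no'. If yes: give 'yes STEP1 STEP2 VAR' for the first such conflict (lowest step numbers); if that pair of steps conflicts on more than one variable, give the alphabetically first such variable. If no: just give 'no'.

Answer: no

Derivation:
Steps 1,2: same thread (B). No race.
Steps 2,3: B(r=z,w=z) vs A(r=x,w=x). No conflict.
Steps 3,4: same thread (A). No race.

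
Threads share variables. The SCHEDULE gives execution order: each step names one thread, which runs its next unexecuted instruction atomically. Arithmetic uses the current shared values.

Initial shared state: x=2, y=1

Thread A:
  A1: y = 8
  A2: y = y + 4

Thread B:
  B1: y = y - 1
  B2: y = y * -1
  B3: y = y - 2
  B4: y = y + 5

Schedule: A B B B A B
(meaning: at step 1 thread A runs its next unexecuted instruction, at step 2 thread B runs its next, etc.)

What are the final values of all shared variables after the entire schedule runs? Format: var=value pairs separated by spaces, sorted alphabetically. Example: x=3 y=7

Answer: x=2 y=0

Derivation:
Step 1: thread A executes A1 (y = 8). Shared: x=2 y=8. PCs: A@1 B@0
Step 2: thread B executes B1 (y = y - 1). Shared: x=2 y=7. PCs: A@1 B@1
Step 3: thread B executes B2 (y = y * -1). Shared: x=2 y=-7. PCs: A@1 B@2
Step 4: thread B executes B3 (y = y - 2). Shared: x=2 y=-9. PCs: A@1 B@3
Step 5: thread A executes A2 (y = y + 4). Shared: x=2 y=-5. PCs: A@2 B@3
Step 6: thread B executes B4 (y = y + 5). Shared: x=2 y=0. PCs: A@2 B@4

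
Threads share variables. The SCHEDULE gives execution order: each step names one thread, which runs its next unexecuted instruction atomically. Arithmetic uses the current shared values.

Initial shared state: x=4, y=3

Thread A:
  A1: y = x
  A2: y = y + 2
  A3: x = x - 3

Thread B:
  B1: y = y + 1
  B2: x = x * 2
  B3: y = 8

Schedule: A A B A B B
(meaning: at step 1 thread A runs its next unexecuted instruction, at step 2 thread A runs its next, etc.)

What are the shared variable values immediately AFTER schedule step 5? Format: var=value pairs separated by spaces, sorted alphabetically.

Answer: x=2 y=7

Derivation:
Step 1: thread A executes A1 (y = x). Shared: x=4 y=4. PCs: A@1 B@0
Step 2: thread A executes A2 (y = y + 2). Shared: x=4 y=6. PCs: A@2 B@0
Step 3: thread B executes B1 (y = y + 1). Shared: x=4 y=7. PCs: A@2 B@1
Step 4: thread A executes A3 (x = x - 3). Shared: x=1 y=7. PCs: A@3 B@1
Step 5: thread B executes B2 (x = x * 2). Shared: x=2 y=7. PCs: A@3 B@2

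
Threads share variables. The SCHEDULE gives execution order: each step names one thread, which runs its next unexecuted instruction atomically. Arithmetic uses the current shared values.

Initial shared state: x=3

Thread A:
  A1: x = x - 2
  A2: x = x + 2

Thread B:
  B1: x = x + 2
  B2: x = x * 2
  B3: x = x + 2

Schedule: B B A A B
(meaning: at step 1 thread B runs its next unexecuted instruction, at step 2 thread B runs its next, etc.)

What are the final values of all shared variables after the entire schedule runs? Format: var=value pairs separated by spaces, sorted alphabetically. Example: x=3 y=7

Answer: x=12

Derivation:
Step 1: thread B executes B1 (x = x + 2). Shared: x=5. PCs: A@0 B@1
Step 2: thread B executes B2 (x = x * 2). Shared: x=10. PCs: A@0 B@2
Step 3: thread A executes A1 (x = x - 2). Shared: x=8. PCs: A@1 B@2
Step 4: thread A executes A2 (x = x + 2). Shared: x=10. PCs: A@2 B@2
Step 5: thread B executes B3 (x = x + 2). Shared: x=12. PCs: A@2 B@3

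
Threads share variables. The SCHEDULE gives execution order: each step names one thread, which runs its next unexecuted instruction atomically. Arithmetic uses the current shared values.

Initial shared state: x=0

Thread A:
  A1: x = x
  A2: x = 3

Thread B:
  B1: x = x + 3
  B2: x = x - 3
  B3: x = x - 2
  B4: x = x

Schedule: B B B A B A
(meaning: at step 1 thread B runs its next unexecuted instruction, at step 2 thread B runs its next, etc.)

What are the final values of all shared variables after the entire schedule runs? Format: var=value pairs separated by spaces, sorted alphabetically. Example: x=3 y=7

Answer: x=3

Derivation:
Step 1: thread B executes B1 (x = x + 3). Shared: x=3. PCs: A@0 B@1
Step 2: thread B executes B2 (x = x - 3). Shared: x=0. PCs: A@0 B@2
Step 3: thread B executes B3 (x = x - 2). Shared: x=-2. PCs: A@0 B@3
Step 4: thread A executes A1 (x = x). Shared: x=-2. PCs: A@1 B@3
Step 5: thread B executes B4 (x = x). Shared: x=-2. PCs: A@1 B@4
Step 6: thread A executes A2 (x = 3). Shared: x=3. PCs: A@2 B@4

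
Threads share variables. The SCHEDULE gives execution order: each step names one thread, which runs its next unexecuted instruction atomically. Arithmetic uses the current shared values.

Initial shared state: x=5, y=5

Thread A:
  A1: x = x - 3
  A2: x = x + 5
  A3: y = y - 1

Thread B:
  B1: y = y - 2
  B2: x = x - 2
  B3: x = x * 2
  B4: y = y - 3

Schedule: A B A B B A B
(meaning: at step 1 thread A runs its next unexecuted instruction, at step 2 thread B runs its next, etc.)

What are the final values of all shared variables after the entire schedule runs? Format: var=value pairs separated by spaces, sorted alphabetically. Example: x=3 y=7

Step 1: thread A executes A1 (x = x - 3). Shared: x=2 y=5. PCs: A@1 B@0
Step 2: thread B executes B1 (y = y - 2). Shared: x=2 y=3. PCs: A@1 B@1
Step 3: thread A executes A2 (x = x + 5). Shared: x=7 y=3. PCs: A@2 B@1
Step 4: thread B executes B2 (x = x - 2). Shared: x=5 y=3. PCs: A@2 B@2
Step 5: thread B executes B3 (x = x * 2). Shared: x=10 y=3. PCs: A@2 B@3
Step 6: thread A executes A3 (y = y - 1). Shared: x=10 y=2. PCs: A@3 B@3
Step 7: thread B executes B4 (y = y - 3). Shared: x=10 y=-1. PCs: A@3 B@4

Answer: x=10 y=-1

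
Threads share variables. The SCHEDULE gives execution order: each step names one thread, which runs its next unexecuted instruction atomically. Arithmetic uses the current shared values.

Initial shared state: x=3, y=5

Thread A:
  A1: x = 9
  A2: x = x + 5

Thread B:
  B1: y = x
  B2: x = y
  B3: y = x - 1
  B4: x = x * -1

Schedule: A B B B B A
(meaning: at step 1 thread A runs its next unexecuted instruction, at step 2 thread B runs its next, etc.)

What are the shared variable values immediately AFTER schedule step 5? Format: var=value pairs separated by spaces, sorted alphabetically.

Answer: x=-9 y=8

Derivation:
Step 1: thread A executes A1 (x = 9). Shared: x=9 y=5. PCs: A@1 B@0
Step 2: thread B executes B1 (y = x). Shared: x=9 y=9. PCs: A@1 B@1
Step 3: thread B executes B2 (x = y). Shared: x=9 y=9. PCs: A@1 B@2
Step 4: thread B executes B3 (y = x - 1). Shared: x=9 y=8. PCs: A@1 B@3
Step 5: thread B executes B4 (x = x * -1). Shared: x=-9 y=8. PCs: A@1 B@4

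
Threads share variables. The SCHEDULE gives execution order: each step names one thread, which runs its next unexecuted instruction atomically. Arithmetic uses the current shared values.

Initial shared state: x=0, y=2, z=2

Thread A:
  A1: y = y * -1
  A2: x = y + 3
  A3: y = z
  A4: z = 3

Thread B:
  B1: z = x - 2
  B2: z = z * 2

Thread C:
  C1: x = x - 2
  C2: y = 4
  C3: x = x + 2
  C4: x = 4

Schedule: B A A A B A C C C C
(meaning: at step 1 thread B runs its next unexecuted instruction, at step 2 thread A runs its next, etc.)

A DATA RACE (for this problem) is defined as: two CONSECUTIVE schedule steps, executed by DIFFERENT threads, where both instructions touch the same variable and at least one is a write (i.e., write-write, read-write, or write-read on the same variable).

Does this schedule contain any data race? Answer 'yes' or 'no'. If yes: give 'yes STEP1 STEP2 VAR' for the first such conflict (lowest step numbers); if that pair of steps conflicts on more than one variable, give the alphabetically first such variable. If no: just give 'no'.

Steps 1,2: B(r=x,w=z) vs A(r=y,w=y). No conflict.
Steps 2,3: same thread (A). No race.
Steps 3,4: same thread (A). No race.
Steps 4,5: A(y = z) vs B(z = z * 2). RACE on z (R-W).
Steps 5,6: B(z = z * 2) vs A(z = 3). RACE on z (W-W).
Steps 6,7: A(r=-,w=z) vs C(r=x,w=x). No conflict.
Steps 7,8: same thread (C). No race.
Steps 8,9: same thread (C). No race.
Steps 9,10: same thread (C). No race.
First conflict at steps 4,5.

Answer: yes 4 5 z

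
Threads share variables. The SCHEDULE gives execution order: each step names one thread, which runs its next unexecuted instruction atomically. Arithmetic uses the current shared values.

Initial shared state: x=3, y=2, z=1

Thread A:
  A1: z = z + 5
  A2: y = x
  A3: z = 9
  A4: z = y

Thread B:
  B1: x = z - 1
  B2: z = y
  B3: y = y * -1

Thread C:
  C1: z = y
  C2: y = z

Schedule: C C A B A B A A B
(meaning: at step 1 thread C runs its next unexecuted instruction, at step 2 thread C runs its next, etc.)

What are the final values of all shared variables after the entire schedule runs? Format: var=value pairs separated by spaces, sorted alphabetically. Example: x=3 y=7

Step 1: thread C executes C1 (z = y). Shared: x=3 y=2 z=2. PCs: A@0 B@0 C@1
Step 2: thread C executes C2 (y = z). Shared: x=3 y=2 z=2. PCs: A@0 B@0 C@2
Step 3: thread A executes A1 (z = z + 5). Shared: x=3 y=2 z=7. PCs: A@1 B@0 C@2
Step 4: thread B executes B1 (x = z - 1). Shared: x=6 y=2 z=7. PCs: A@1 B@1 C@2
Step 5: thread A executes A2 (y = x). Shared: x=6 y=6 z=7. PCs: A@2 B@1 C@2
Step 6: thread B executes B2 (z = y). Shared: x=6 y=6 z=6. PCs: A@2 B@2 C@2
Step 7: thread A executes A3 (z = 9). Shared: x=6 y=6 z=9. PCs: A@3 B@2 C@2
Step 8: thread A executes A4 (z = y). Shared: x=6 y=6 z=6. PCs: A@4 B@2 C@2
Step 9: thread B executes B3 (y = y * -1). Shared: x=6 y=-6 z=6. PCs: A@4 B@3 C@2

Answer: x=6 y=-6 z=6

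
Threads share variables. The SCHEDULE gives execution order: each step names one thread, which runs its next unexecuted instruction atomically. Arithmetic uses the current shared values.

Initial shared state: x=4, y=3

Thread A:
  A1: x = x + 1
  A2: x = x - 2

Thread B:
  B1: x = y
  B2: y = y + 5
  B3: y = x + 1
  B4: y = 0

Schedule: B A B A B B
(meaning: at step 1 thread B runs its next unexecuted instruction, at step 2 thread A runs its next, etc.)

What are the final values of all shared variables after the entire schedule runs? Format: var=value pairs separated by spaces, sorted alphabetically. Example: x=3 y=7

Answer: x=2 y=0

Derivation:
Step 1: thread B executes B1 (x = y). Shared: x=3 y=3. PCs: A@0 B@1
Step 2: thread A executes A1 (x = x + 1). Shared: x=4 y=3. PCs: A@1 B@1
Step 3: thread B executes B2 (y = y + 5). Shared: x=4 y=8. PCs: A@1 B@2
Step 4: thread A executes A2 (x = x - 2). Shared: x=2 y=8. PCs: A@2 B@2
Step 5: thread B executes B3 (y = x + 1). Shared: x=2 y=3. PCs: A@2 B@3
Step 6: thread B executes B4 (y = 0). Shared: x=2 y=0. PCs: A@2 B@4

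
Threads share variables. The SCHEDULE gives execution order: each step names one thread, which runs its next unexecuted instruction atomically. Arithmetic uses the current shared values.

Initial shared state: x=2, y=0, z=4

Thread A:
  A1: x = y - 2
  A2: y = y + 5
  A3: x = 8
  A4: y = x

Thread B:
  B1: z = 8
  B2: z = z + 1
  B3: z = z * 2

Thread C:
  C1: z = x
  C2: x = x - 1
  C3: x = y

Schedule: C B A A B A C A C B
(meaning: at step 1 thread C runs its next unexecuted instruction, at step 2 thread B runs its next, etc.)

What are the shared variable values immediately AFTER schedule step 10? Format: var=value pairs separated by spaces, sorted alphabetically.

Step 1: thread C executes C1 (z = x). Shared: x=2 y=0 z=2. PCs: A@0 B@0 C@1
Step 2: thread B executes B1 (z = 8). Shared: x=2 y=0 z=8. PCs: A@0 B@1 C@1
Step 3: thread A executes A1 (x = y - 2). Shared: x=-2 y=0 z=8. PCs: A@1 B@1 C@1
Step 4: thread A executes A2 (y = y + 5). Shared: x=-2 y=5 z=8. PCs: A@2 B@1 C@1
Step 5: thread B executes B2 (z = z + 1). Shared: x=-2 y=5 z=9. PCs: A@2 B@2 C@1
Step 6: thread A executes A3 (x = 8). Shared: x=8 y=5 z=9. PCs: A@3 B@2 C@1
Step 7: thread C executes C2 (x = x - 1). Shared: x=7 y=5 z=9. PCs: A@3 B@2 C@2
Step 8: thread A executes A4 (y = x). Shared: x=7 y=7 z=9. PCs: A@4 B@2 C@2
Step 9: thread C executes C3 (x = y). Shared: x=7 y=7 z=9. PCs: A@4 B@2 C@3
Step 10: thread B executes B3 (z = z * 2). Shared: x=7 y=7 z=18. PCs: A@4 B@3 C@3

Answer: x=7 y=7 z=18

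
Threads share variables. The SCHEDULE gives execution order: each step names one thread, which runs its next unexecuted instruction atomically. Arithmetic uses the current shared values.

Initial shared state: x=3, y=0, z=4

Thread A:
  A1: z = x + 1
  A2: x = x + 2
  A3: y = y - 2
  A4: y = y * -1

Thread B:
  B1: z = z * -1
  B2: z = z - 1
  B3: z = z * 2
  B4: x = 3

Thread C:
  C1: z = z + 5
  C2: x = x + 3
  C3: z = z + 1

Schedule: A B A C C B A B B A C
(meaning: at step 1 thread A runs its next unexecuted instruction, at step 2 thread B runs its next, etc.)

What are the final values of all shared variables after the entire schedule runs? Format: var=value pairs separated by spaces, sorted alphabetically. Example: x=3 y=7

Answer: x=3 y=2 z=1

Derivation:
Step 1: thread A executes A1 (z = x + 1). Shared: x=3 y=0 z=4. PCs: A@1 B@0 C@0
Step 2: thread B executes B1 (z = z * -1). Shared: x=3 y=0 z=-4. PCs: A@1 B@1 C@0
Step 3: thread A executes A2 (x = x + 2). Shared: x=5 y=0 z=-4. PCs: A@2 B@1 C@0
Step 4: thread C executes C1 (z = z + 5). Shared: x=5 y=0 z=1. PCs: A@2 B@1 C@1
Step 5: thread C executes C2 (x = x + 3). Shared: x=8 y=0 z=1. PCs: A@2 B@1 C@2
Step 6: thread B executes B2 (z = z - 1). Shared: x=8 y=0 z=0. PCs: A@2 B@2 C@2
Step 7: thread A executes A3 (y = y - 2). Shared: x=8 y=-2 z=0. PCs: A@3 B@2 C@2
Step 8: thread B executes B3 (z = z * 2). Shared: x=8 y=-2 z=0. PCs: A@3 B@3 C@2
Step 9: thread B executes B4 (x = 3). Shared: x=3 y=-2 z=0. PCs: A@3 B@4 C@2
Step 10: thread A executes A4 (y = y * -1). Shared: x=3 y=2 z=0. PCs: A@4 B@4 C@2
Step 11: thread C executes C3 (z = z + 1). Shared: x=3 y=2 z=1. PCs: A@4 B@4 C@3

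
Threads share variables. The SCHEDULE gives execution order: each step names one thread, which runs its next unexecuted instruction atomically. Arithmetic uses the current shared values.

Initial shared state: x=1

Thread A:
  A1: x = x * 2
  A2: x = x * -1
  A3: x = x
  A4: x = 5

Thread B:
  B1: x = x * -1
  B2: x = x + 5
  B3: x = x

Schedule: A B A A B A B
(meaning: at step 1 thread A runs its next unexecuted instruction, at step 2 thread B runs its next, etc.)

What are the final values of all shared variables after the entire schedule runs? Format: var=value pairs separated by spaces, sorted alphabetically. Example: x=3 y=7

Answer: x=5

Derivation:
Step 1: thread A executes A1 (x = x * 2). Shared: x=2. PCs: A@1 B@0
Step 2: thread B executes B1 (x = x * -1). Shared: x=-2. PCs: A@1 B@1
Step 3: thread A executes A2 (x = x * -1). Shared: x=2. PCs: A@2 B@1
Step 4: thread A executes A3 (x = x). Shared: x=2. PCs: A@3 B@1
Step 5: thread B executes B2 (x = x + 5). Shared: x=7. PCs: A@3 B@2
Step 6: thread A executes A4 (x = 5). Shared: x=5. PCs: A@4 B@2
Step 7: thread B executes B3 (x = x). Shared: x=5. PCs: A@4 B@3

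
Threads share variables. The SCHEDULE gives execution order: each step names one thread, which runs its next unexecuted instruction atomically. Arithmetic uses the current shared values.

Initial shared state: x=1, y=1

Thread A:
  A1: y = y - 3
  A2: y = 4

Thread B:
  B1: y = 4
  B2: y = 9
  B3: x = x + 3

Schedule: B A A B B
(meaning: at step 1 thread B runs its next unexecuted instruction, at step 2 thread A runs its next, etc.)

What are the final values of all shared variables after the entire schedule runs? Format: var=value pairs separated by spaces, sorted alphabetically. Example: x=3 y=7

Step 1: thread B executes B1 (y = 4). Shared: x=1 y=4. PCs: A@0 B@1
Step 2: thread A executes A1 (y = y - 3). Shared: x=1 y=1. PCs: A@1 B@1
Step 3: thread A executes A2 (y = 4). Shared: x=1 y=4. PCs: A@2 B@1
Step 4: thread B executes B2 (y = 9). Shared: x=1 y=9. PCs: A@2 B@2
Step 5: thread B executes B3 (x = x + 3). Shared: x=4 y=9. PCs: A@2 B@3

Answer: x=4 y=9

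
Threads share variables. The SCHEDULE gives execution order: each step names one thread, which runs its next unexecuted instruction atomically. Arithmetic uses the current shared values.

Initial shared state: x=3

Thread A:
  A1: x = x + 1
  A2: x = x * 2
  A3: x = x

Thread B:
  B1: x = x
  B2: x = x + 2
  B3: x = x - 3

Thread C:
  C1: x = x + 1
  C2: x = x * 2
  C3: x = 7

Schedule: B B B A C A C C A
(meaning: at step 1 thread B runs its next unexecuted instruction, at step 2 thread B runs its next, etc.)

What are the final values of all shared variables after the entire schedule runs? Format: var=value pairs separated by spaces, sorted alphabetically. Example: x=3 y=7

Step 1: thread B executes B1 (x = x). Shared: x=3. PCs: A@0 B@1 C@0
Step 2: thread B executes B2 (x = x + 2). Shared: x=5. PCs: A@0 B@2 C@0
Step 3: thread B executes B3 (x = x - 3). Shared: x=2. PCs: A@0 B@3 C@0
Step 4: thread A executes A1 (x = x + 1). Shared: x=3. PCs: A@1 B@3 C@0
Step 5: thread C executes C1 (x = x + 1). Shared: x=4. PCs: A@1 B@3 C@1
Step 6: thread A executes A2 (x = x * 2). Shared: x=8. PCs: A@2 B@3 C@1
Step 7: thread C executes C2 (x = x * 2). Shared: x=16. PCs: A@2 B@3 C@2
Step 8: thread C executes C3 (x = 7). Shared: x=7. PCs: A@2 B@3 C@3
Step 9: thread A executes A3 (x = x). Shared: x=7. PCs: A@3 B@3 C@3

Answer: x=7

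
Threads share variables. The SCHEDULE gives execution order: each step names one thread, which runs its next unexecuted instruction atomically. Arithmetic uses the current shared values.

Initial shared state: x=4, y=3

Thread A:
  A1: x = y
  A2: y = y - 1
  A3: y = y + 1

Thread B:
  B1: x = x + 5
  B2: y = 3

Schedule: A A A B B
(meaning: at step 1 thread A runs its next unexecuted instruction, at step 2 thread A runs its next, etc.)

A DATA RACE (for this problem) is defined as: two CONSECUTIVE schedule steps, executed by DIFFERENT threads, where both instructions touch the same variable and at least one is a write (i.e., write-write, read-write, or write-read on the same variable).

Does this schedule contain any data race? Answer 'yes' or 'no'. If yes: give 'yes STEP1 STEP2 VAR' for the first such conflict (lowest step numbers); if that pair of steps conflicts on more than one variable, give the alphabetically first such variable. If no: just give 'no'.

Steps 1,2: same thread (A). No race.
Steps 2,3: same thread (A). No race.
Steps 3,4: A(r=y,w=y) vs B(r=x,w=x). No conflict.
Steps 4,5: same thread (B). No race.

Answer: no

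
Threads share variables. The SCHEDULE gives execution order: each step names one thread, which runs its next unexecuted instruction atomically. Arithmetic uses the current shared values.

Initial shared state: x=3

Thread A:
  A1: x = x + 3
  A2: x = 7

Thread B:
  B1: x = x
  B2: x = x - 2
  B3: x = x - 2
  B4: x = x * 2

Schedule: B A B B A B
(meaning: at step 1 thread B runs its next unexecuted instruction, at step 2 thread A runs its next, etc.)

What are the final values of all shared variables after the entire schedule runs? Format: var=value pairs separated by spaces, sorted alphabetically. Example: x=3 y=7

Answer: x=14

Derivation:
Step 1: thread B executes B1 (x = x). Shared: x=3. PCs: A@0 B@1
Step 2: thread A executes A1 (x = x + 3). Shared: x=6. PCs: A@1 B@1
Step 3: thread B executes B2 (x = x - 2). Shared: x=4. PCs: A@1 B@2
Step 4: thread B executes B3 (x = x - 2). Shared: x=2. PCs: A@1 B@3
Step 5: thread A executes A2 (x = 7). Shared: x=7. PCs: A@2 B@3
Step 6: thread B executes B4 (x = x * 2). Shared: x=14. PCs: A@2 B@4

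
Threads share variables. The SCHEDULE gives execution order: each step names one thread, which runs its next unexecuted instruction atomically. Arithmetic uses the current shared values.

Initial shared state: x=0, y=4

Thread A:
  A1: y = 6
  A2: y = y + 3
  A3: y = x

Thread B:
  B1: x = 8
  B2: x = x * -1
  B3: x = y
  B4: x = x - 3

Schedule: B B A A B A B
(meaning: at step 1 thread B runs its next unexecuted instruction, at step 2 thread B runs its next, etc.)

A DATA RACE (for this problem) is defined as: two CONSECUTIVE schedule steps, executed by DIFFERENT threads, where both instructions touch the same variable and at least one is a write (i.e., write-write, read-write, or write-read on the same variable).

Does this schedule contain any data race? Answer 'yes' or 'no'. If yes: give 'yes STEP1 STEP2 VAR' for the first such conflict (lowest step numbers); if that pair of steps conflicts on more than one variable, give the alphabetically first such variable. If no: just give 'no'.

Answer: yes 4 5 y

Derivation:
Steps 1,2: same thread (B). No race.
Steps 2,3: B(r=x,w=x) vs A(r=-,w=y). No conflict.
Steps 3,4: same thread (A). No race.
Steps 4,5: A(y = y + 3) vs B(x = y). RACE on y (W-R).
Steps 5,6: B(x = y) vs A(y = x). RACE on x (W-R), y (R-W). Multiple vars; alphabetically first is x.
Steps 6,7: A(y = x) vs B(x = x - 3). RACE on x (R-W).
First conflict at steps 4,5.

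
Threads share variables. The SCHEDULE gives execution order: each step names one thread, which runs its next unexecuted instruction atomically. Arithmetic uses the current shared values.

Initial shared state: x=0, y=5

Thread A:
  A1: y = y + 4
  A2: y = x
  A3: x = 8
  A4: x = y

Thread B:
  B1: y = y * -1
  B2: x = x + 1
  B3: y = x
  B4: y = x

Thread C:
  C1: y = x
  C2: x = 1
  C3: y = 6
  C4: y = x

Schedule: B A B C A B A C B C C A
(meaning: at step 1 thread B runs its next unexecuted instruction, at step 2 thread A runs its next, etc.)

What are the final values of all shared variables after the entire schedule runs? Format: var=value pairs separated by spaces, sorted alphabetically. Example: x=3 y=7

Step 1: thread B executes B1 (y = y * -1). Shared: x=0 y=-5. PCs: A@0 B@1 C@0
Step 2: thread A executes A1 (y = y + 4). Shared: x=0 y=-1. PCs: A@1 B@1 C@0
Step 3: thread B executes B2 (x = x + 1). Shared: x=1 y=-1. PCs: A@1 B@2 C@0
Step 4: thread C executes C1 (y = x). Shared: x=1 y=1. PCs: A@1 B@2 C@1
Step 5: thread A executes A2 (y = x). Shared: x=1 y=1. PCs: A@2 B@2 C@1
Step 6: thread B executes B3 (y = x). Shared: x=1 y=1. PCs: A@2 B@3 C@1
Step 7: thread A executes A3 (x = 8). Shared: x=8 y=1. PCs: A@3 B@3 C@1
Step 8: thread C executes C2 (x = 1). Shared: x=1 y=1. PCs: A@3 B@3 C@2
Step 9: thread B executes B4 (y = x). Shared: x=1 y=1. PCs: A@3 B@4 C@2
Step 10: thread C executes C3 (y = 6). Shared: x=1 y=6. PCs: A@3 B@4 C@3
Step 11: thread C executes C4 (y = x). Shared: x=1 y=1. PCs: A@3 B@4 C@4
Step 12: thread A executes A4 (x = y). Shared: x=1 y=1. PCs: A@4 B@4 C@4

Answer: x=1 y=1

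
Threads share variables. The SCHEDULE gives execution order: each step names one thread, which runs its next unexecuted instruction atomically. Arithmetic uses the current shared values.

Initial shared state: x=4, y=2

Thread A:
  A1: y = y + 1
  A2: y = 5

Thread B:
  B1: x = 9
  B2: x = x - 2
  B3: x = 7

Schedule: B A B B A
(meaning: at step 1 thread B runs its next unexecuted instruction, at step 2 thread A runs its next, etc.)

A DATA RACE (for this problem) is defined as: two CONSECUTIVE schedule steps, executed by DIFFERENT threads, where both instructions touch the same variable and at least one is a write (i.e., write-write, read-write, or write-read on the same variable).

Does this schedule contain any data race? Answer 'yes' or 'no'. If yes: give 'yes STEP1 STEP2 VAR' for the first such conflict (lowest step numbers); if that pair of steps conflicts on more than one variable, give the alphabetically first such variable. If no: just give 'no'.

Steps 1,2: B(r=-,w=x) vs A(r=y,w=y). No conflict.
Steps 2,3: A(r=y,w=y) vs B(r=x,w=x). No conflict.
Steps 3,4: same thread (B). No race.
Steps 4,5: B(r=-,w=x) vs A(r=-,w=y). No conflict.

Answer: no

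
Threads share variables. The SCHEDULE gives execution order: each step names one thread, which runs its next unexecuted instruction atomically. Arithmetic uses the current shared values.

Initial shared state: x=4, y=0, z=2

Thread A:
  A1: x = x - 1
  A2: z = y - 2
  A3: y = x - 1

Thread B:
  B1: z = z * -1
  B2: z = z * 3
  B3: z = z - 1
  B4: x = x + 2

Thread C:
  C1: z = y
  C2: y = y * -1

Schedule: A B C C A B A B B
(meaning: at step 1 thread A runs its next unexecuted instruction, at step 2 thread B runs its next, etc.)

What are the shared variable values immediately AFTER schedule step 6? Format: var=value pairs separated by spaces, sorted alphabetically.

Step 1: thread A executes A1 (x = x - 1). Shared: x=3 y=0 z=2. PCs: A@1 B@0 C@0
Step 2: thread B executes B1 (z = z * -1). Shared: x=3 y=0 z=-2. PCs: A@1 B@1 C@0
Step 3: thread C executes C1 (z = y). Shared: x=3 y=0 z=0. PCs: A@1 B@1 C@1
Step 4: thread C executes C2 (y = y * -1). Shared: x=3 y=0 z=0. PCs: A@1 B@1 C@2
Step 5: thread A executes A2 (z = y - 2). Shared: x=3 y=0 z=-2. PCs: A@2 B@1 C@2
Step 6: thread B executes B2 (z = z * 3). Shared: x=3 y=0 z=-6. PCs: A@2 B@2 C@2

Answer: x=3 y=0 z=-6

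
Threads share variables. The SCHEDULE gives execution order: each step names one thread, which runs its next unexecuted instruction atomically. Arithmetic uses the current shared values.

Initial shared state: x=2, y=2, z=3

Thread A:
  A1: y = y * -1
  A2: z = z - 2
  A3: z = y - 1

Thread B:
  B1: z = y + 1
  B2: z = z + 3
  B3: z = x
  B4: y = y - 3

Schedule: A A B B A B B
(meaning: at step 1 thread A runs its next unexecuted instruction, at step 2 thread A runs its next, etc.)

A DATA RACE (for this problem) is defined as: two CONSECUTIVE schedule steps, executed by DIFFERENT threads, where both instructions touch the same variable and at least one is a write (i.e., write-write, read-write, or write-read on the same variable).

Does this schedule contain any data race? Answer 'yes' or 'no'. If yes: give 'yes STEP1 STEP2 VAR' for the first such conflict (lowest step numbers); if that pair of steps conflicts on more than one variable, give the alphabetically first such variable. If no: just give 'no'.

Answer: yes 2 3 z

Derivation:
Steps 1,2: same thread (A). No race.
Steps 2,3: A(z = z - 2) vs B(z = y + 1). RACE on z (W-W).
Steps 3,4: same thread (B). No race.
Steps 4,5: B(z = z + 3) vs A(z = y - 1). RACE on z (W-W).
Steps 5,6: A(z = y - 1) vs B(z = x). RACE on z (W-W).
Steps 6,7: same thread (B). No race.
First conflict at steps 2,3.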